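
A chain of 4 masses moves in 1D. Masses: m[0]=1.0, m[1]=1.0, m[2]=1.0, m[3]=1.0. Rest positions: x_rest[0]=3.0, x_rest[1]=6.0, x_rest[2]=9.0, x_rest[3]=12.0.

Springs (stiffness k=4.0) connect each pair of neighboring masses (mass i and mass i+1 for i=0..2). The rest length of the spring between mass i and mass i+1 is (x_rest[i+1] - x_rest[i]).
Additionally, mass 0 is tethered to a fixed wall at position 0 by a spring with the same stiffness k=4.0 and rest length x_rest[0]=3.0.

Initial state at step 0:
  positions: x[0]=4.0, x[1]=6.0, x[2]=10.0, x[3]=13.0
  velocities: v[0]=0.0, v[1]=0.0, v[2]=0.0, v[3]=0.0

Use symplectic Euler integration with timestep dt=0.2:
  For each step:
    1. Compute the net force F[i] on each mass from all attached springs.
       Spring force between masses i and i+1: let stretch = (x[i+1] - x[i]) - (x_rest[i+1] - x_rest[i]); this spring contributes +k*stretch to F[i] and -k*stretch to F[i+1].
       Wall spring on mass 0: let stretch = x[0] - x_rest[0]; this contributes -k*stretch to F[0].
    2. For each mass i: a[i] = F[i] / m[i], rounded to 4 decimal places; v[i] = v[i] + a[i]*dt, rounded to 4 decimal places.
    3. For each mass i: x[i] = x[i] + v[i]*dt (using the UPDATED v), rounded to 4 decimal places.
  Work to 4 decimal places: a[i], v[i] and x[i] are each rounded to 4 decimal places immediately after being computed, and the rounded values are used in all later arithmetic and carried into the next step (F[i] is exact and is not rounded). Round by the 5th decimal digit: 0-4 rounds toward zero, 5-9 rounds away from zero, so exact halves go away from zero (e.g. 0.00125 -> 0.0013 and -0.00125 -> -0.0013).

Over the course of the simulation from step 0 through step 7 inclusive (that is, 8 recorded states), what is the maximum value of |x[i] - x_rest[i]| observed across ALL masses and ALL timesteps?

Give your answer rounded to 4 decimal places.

Answer: 1.1457

Derivation:
Step 0: x=[4.0000 6.0000 10.0000 13.0000] v=[0.0000 0.0000 0.0000 0.0000]
Step 1: x=[3.6800 6.3200 9.8400 13.0000] v=[-1.6000 1.6000 -0.8000 0.0000]
Step 2: x=[3.1936 6.7808 9.6224 12.9744] v=[-2.4320 2.3040 -1.0880 -0.1280]
Step 3: x=[2.7702 7.1223 9.4865 12.8925] v=[-2.1171 1.7075 -0.6797 -0.4096]
Step 4: x=[2.5999 7.1457 9.5172 12.7456] v=[-0.8516 0.1172 0.1537 -0.7344]
Step 5: x=[2.7409 6.8213 9.6850 12.5622] v=[0.7051 -1.6222 0.8392 -0.9171]
Step 6: x=[3.0962 6.3022 9.8550 12.3984] v=[1.7767 -2.5956 0.8500 -0.8189]
Step 7: x=[3.4691 5.8386 9.8635 12.3077] v=[1.8645 -2.3182 0.0425 -0.4536]
Max displacement = 1.1457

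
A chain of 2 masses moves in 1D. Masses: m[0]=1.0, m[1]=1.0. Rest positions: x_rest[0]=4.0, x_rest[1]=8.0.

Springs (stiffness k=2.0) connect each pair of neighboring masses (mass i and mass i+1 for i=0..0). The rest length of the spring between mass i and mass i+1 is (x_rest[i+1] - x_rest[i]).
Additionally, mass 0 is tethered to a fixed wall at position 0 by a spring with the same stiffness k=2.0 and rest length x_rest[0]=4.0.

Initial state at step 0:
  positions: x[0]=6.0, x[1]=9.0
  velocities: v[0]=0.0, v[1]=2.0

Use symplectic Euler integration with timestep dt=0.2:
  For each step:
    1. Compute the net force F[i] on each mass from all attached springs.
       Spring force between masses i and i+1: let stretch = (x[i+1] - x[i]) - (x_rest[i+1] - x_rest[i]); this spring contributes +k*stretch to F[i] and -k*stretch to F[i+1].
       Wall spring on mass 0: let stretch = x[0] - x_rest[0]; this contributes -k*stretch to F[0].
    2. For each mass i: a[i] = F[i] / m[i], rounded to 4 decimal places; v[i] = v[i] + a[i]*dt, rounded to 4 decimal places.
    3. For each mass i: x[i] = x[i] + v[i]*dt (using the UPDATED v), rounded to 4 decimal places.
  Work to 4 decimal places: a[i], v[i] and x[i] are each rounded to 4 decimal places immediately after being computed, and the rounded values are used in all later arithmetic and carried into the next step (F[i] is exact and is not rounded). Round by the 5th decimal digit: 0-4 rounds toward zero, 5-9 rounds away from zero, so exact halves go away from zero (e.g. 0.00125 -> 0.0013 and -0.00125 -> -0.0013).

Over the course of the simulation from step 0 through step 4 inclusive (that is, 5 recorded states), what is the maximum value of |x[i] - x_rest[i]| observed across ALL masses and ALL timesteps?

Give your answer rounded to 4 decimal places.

Answer: 2.7640

Derivation:
Step 0: x=[6.0000 9.0000] v=[0.0000 2.0000]
Step 1: x=[5.7600 9.4800] v=[-1.2000 2.4000]
Step 2: x=[5.3568 9.9824] v=[-2.0160 2.5120]
Step 3: x=[4.8951 10.4348] v=[-2.3085 2.2618]
Step 4: x=[4.4850 10.7640] v=[-2.0507 1.6459]
Max displacement = 2.7640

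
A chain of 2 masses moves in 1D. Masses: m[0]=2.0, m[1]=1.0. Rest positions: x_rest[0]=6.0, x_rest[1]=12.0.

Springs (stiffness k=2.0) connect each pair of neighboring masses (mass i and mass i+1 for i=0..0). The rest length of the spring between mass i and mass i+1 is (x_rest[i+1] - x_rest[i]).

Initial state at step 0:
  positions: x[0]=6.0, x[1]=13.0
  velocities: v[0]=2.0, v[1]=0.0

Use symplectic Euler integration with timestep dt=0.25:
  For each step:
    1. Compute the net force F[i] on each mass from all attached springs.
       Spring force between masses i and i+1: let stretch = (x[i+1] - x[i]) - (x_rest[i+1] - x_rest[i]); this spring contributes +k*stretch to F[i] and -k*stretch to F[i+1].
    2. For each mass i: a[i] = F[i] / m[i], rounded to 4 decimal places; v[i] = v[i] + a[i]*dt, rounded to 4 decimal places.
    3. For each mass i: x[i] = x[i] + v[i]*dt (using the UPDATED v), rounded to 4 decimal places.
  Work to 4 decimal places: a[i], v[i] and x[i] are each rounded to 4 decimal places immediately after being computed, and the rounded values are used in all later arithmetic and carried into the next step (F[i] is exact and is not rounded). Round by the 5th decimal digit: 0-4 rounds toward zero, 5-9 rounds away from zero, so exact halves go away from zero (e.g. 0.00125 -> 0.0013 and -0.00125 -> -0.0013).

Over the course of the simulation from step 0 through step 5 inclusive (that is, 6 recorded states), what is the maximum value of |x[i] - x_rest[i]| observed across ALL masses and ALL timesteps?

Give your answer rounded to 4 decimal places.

Step 0: x=[6.0000 13.0000] v=[2.0000 0.0000]
Step 1: x=[6.5625 12.8750] v=[2.2500 -0.5000]
Step 2: x=[7.1445 12.7109] v=[2.3281 -0.6563]
Step 3: x=[7.6994 12.6010] v=[2.2197 -0.4395]
Step 4: x=[8.1857 12.6284] v=[1.9451 0.1097]
Step 5: x=[8.5747 12.8505] v=[1.5558 0.8884]
Max displacement = 2.5747

Answer: 2.5747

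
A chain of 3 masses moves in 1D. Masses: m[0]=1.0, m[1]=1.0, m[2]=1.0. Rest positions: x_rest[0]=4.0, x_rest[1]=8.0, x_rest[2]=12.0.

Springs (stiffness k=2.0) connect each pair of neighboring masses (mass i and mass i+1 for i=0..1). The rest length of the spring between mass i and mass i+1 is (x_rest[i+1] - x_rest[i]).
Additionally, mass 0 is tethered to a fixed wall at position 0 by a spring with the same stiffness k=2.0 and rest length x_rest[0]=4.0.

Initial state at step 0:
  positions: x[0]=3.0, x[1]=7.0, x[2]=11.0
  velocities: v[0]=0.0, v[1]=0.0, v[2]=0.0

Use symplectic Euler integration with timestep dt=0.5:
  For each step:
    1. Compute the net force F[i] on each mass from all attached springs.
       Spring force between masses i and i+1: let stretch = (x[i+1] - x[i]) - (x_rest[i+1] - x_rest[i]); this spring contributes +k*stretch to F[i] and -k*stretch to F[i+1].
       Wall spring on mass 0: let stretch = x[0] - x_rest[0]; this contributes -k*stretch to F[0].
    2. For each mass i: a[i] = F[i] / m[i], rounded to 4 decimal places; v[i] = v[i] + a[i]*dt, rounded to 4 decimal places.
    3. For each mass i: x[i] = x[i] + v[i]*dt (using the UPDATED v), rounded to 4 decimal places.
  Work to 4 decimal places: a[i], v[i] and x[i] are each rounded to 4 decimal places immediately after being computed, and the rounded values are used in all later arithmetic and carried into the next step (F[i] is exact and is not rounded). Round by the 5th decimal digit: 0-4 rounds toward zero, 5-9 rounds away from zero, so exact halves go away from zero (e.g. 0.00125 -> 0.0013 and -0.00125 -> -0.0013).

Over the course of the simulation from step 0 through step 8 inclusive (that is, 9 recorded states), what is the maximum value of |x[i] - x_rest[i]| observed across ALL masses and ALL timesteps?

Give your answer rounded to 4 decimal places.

Step 0: x=[3.0000 7.0000 11.0000] v=[0.0000 0.0000 0.0000]
Step 1: x=[3.5000 7.0000 11.0000] v=[1.0000 0.0000 0.0000]
Step 2: x=[4.0000 7.2500 11.0000] v=[1.0000 0.5000 0.0000]
Step 3: x=[4.1250 7.7500 11.1250] v=[0.2500 1.0000 0.2500]
Step 4: x=[4.0000 8.1250 11.5625] v=[-0.2500 0.7500 0.8750]
Step 5: x=[3.9375 8.1563 12.2813] v=[-0.1250 0.0625 1.4375]
Step 6: x=[4.0157 8.1407 12.9376] v=[0.1563 -0.0313 1.3125]
Step 7: x=[4.1485 8.4610 13.1954] v=[0.2656 0.6406 0.5156]
Step 8: x=[4.3633 8.9923 13.0860] v=[0.4296 1.0625 -0.2188]
Max displacement = 1.1954

Answer: 1.1954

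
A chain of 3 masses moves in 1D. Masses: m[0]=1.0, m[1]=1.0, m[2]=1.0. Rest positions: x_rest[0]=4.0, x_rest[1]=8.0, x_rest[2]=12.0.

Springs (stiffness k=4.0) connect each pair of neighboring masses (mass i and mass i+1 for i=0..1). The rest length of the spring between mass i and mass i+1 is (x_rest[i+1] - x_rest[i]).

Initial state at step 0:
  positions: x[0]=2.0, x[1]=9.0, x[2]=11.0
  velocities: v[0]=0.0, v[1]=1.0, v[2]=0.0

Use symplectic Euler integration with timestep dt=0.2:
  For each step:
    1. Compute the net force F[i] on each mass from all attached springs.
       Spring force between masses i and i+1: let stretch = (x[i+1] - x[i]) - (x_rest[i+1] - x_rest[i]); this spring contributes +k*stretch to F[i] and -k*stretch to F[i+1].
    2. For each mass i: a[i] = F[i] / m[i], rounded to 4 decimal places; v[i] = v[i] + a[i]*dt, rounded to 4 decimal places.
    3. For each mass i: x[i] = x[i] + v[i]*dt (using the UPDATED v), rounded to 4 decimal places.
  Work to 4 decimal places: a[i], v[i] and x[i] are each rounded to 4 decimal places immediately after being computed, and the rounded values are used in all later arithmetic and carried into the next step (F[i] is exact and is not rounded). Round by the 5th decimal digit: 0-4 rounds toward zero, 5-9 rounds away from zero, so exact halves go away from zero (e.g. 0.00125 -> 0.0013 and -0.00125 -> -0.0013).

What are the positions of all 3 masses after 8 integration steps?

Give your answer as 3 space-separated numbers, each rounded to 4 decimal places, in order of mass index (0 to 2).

Step 0: x=[2.0000 9.0000 11.0000] v=[0.0000 1.0000 0.0000]
Step 1: x=[2.4800 8.4000 11.3200] v=[2.4000 -3.0000 1.6000]
Step 2: x=[3.2672 7.3200 11.8128] v=[3.9360 -5.4000 2.4640]
Step 3: x=[4.0628 6.3104 12.2268] v=[3.9782 -5.0480 2.0698]
Step 4: x=[4.5781 5.8878 12.3341] v=[2.5763 -2.1130 0.5367]
Step 5: x=[4.6629 6.2871 12.0500] v=[0.4241 1.9963 -1.4203]
Step 6: x=[4.3676 7.3486 11.4839] v=[-1.4765 5.3073 -2.8306]
Step 7: x=[3.9093 8.5947 10.8961] v=[-2.2917 6.2307 -2.9388]
Step 8: x=[3.5606 9.4594 10.5801] v=[-1.7434 4.3235 -1.5799]

Answer: 3.5606 9.4594 10.5801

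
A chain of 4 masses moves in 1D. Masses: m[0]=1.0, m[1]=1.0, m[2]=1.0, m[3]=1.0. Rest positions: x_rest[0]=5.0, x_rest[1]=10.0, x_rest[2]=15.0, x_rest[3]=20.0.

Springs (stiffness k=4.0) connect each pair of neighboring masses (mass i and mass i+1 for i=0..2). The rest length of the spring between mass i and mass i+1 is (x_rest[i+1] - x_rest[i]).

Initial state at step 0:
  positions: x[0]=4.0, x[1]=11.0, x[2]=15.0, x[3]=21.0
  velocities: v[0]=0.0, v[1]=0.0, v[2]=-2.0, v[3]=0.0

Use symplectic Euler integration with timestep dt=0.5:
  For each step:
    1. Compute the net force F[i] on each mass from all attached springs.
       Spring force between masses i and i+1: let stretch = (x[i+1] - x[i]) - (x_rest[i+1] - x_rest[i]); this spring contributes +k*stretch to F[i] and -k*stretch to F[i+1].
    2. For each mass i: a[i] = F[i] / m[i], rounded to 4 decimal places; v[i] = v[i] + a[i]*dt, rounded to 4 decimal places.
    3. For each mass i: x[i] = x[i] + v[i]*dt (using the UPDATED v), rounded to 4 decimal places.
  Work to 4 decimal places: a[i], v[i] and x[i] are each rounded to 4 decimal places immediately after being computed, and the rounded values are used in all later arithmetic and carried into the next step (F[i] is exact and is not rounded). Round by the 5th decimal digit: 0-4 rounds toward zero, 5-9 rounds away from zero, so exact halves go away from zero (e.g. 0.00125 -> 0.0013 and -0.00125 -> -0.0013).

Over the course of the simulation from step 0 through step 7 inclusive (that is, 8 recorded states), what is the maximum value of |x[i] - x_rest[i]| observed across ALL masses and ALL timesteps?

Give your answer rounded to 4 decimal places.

Step 0: x=[4.0000 11.0000 15.0000 21.0000] v=[0.0000 0.0000 -2.0000 0.0000]
Step 1: x=[6.0000 8.0000 16.0000 20.0000] v=[4.0000 -6.0000 2.0000 -2.0000]
Step 2: x=[5.0000 11.0000 13.0000 20.0000] v=[-2.0000 6.0000 -6.0000 0.0000]
Step 3: x=[5.0000 10.0000 15.0000 18.0000] v=[0.0000 -2.0000 4.0000 -4.0000]
Step 4: x=[5.0000 9.0000 15.0000 18.0000] v=[0.0000 -2.0000 0.0000 0.0000]
Step 5: x=[4.0000 10.0000 12.0000 20.0000] v=[-2.0000 2.0000 -6.0000 4.0000]
Step 6: x=[4.0000 7.0000 15.0000 19.0000] v=[0.0000 -6.0000 6.0000 -2.0000]
Step 7: x=[2.0000 9.0000 14.0000 19.0000] v=[-4.0000 4.0000 -2.0000 0.0000]
Max displacement = 3.0000

Answer: 3.0000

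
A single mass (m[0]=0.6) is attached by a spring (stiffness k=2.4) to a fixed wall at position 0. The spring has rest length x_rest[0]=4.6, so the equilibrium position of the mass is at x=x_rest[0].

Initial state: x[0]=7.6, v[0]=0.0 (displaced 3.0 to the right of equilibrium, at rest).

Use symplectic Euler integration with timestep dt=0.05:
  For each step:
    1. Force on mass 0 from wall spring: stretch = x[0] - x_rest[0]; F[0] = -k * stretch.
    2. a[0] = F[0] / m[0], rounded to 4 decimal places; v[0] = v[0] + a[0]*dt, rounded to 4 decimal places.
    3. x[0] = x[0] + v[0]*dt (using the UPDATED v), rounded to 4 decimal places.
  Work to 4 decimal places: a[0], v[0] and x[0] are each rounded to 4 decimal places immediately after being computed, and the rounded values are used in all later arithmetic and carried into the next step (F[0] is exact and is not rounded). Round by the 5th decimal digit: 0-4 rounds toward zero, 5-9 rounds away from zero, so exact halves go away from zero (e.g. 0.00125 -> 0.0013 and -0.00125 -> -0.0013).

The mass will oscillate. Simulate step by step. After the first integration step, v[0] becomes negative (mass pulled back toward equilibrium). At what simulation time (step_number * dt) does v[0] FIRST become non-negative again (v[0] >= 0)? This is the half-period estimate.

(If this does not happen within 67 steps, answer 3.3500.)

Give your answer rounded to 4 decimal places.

Answer: 1.6000

Derivation:
Step 0: x=[7.6000] v=[0.0000]
Step 1: x=[7.5700] v=[-0.6000]
Step 2: x=[7.5103] v=[-1.1940]
Step 3: x=[7.4215] v=[-1.7761]
Step 4: x=[7.3045] v=[-2.3404]
Step 5: x=[7.1604] v=[-2.8813]
Step 6: x=[6.9907] v=[-3.3934]
Step 7: x=[6.7971] v=[-3.8715]
Step 8: x=[6.5816] v=[-4.3109]
Step 9: x=[6.3462] v=[-4.7072]
Step 10: x=[6.0934] v=[-5.0564]
Step 11: x=[5.8256] v=[-5.3551]
Step 12: x=[5.5456] v=[-5.6002]
Step 13: x=[5.2561] v=[-5.7893]
Step 14: x=[4.9601] v=[-5.9205]
Step 15: x=[4.6605] v=[-5.9925]
Step 16: x=[4.3603] v=[-6.0046]
Step 17: x=[4.0625] v=[-5.9567]
Step 18: x=[3.7700] v=[-5.8492]
Step 19: x=[3.4858] v=[-5.6832]
Step 20: x=[3.2128] v=[-5.4604]
Step 21: x=[2.9537] v=[-5.1830]
Step 22: x=[2.7110] v=[-4.8537]
Step 23: x=[2.4872] v=[-4.4759]
Step 24: x=[2.2845] v=[-4.0533]
Step 25: x=[2.1050] v=[-3.5902]
Step 26: x=[1.9504] v=[-3.0912]
Step 27: x=[1.8223] v=[-2.5613]
Step 28: x=[1.7220] v=[-2.0058]
Step 29: x=[1.6505] v=[-1.4302]
Step 30: x=[1.6085] v=[-0.8403]
Step 31: x=[1.5964] v=[-0.2420]
Step 32: x=[1.6143] v=[0.3587]
First v>=0 after going negative at step 32, time=1.6000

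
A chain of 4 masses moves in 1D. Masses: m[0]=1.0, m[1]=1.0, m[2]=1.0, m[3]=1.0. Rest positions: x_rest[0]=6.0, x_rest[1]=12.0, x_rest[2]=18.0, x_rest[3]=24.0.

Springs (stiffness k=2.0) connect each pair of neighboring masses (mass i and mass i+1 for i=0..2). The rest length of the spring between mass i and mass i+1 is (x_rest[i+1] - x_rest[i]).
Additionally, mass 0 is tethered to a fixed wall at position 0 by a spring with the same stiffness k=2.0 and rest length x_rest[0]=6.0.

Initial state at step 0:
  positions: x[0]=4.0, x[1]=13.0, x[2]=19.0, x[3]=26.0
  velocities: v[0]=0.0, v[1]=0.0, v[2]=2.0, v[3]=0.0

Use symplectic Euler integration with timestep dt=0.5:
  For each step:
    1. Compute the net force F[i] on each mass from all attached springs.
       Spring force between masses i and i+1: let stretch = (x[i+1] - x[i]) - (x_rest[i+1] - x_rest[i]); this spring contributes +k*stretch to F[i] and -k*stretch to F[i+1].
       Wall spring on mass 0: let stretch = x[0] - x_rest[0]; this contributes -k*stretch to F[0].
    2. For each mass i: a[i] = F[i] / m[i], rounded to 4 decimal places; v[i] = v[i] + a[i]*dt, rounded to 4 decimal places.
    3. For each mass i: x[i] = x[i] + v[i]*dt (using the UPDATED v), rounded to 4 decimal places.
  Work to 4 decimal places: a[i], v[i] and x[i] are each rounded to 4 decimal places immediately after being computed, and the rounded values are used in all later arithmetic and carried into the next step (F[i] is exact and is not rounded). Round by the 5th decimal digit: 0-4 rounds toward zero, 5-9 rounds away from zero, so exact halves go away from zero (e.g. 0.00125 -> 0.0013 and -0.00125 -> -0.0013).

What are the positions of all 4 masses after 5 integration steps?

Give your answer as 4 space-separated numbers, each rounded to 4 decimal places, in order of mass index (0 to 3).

Answer: 6.8750 13.6250 20.6250 24.3438

Derivation:
Step 0: x=[4.0000 13.0000 19.0000 26.0000] v=[0.0000 0.0000 2.0000 0.0000]
Step 1: x=[6.5000 11.5000 20.5000 25.5000] v=[5.0000 -3.0000 3.0000 -1.0000]
Step 2: x=[8.2500 12.0000 20.0000 25.5000] v=[3.5000 1.0000 -1.0000 0.0000]
Step 3: x=[7.7500 14.6250 18.2500 25.7500] v=[-1.0000 5.2500 -3.5000 0.5000]
Step 4: x=[6.8125 15.6250 18.4375 25.2500] v=[-1.8750 2.0000 0.3750 -1.0000]
Step 5: x=[6.8750 13.6250 20.6250 24.3438] v=[0.1250 -4.0000 4.3750 -1.8125]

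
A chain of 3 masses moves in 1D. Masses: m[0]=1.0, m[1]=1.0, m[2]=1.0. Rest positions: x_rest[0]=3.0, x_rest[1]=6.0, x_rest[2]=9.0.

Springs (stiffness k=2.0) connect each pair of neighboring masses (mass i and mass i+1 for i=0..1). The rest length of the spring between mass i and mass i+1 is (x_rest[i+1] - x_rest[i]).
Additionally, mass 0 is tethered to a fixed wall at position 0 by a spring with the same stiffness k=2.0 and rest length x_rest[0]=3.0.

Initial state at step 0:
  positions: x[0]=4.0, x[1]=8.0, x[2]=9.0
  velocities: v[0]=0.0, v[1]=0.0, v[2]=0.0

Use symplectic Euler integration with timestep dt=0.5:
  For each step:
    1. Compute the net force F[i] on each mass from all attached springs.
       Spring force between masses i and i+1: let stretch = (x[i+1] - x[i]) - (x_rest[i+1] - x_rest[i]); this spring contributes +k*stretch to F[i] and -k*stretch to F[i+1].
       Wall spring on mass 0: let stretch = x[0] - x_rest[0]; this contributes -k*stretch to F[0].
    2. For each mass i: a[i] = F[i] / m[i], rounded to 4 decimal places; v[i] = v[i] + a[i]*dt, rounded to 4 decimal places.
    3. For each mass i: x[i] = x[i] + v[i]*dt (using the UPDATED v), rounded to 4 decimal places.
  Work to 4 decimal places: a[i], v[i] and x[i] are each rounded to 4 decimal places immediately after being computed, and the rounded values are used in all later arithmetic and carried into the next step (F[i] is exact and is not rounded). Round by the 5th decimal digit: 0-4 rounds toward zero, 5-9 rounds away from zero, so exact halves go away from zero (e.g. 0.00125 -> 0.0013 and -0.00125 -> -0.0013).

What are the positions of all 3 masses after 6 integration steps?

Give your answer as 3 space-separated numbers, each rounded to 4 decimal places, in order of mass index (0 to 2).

Answer: 4.4532 5.2969 7.9532

Derivation:
Step 0: x=[4.0000 8.0000 9.0000] v=[0.0000 0.0000 0.0000]
Step 1: x=[4.0000 6.5000 10.0000] v=[0.0000 -3.0000 2.0000]
Step 2: x=[3.2500 5.5000 10.7500] v=[-1.5000 -2.0000 1.5000]
Step 3: x=[2.0000 6.0000 10.3750] v=[-2.5000 1.0000 -0.7500]
Step 4: x=[1.7500 6.6875 9.3125] v=[-0.5000 1.3750 -2.1250]
Step 5: x=[3.0938 6.2188 8.4375] v=[2.6875 -0.9375 -1.7500]
Step 6: x=[4.4532 5.2969 7.9532] v=[2.7187 -1.8438 -0.9687]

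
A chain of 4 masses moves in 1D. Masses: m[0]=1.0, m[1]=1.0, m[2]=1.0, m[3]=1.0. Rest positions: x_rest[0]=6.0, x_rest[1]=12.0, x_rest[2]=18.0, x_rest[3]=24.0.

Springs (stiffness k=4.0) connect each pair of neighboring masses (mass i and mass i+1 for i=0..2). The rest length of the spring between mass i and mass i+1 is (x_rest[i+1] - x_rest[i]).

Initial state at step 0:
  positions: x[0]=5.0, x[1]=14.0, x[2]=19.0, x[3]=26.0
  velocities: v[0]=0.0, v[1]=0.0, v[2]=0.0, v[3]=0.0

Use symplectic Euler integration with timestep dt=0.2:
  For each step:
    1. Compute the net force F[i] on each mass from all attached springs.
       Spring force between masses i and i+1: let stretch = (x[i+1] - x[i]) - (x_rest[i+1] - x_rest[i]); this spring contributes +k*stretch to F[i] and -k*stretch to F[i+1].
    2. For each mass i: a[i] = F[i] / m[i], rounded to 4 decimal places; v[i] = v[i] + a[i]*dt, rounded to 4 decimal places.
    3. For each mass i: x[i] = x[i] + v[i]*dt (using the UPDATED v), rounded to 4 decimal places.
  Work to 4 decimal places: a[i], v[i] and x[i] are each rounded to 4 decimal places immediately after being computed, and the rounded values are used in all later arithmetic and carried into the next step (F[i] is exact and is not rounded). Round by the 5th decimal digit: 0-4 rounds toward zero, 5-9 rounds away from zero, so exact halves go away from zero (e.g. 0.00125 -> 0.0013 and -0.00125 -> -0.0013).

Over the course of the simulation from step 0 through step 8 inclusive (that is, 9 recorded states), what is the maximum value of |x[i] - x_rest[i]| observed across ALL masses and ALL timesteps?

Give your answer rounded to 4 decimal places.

Step 0: x=[5.0000 14.0000 19.0000 26.0000] v=[0.0000 0.0000 0.0000 0.0000]
Step 1: x=[5.4800 13.3600 19.3200 25.8400] v=[2.4000 -3.2000 1.6000 -0.8000]
Step 2: x=[6.2608 12.4128 19.7296 25.5968] v=[3.9040 -4.7360 2.0480 -1.2160]
Step 3: x=[7.0659 11.6520 19.9073 25.3748] v=[4.0256 -3.8042 0.8883 -1.1098]
Step 4: x=[7.6448 11.4782 19.6389 25.2380] v=[2.8945 -0.8688 -1.3419 -0.6838]
Step 5: x=[7.8770 11.9968 18.9607 25.1654] v=[1.1612 2.5930 -3.3912 -0.3631]
Step 6: x=[7.8084 12.9705 18.1610 25.0600] v=[-0.3430 4.8683 -3.9986 -0.5269]
Step 7: x=[7.6057 13.9487 17.6346 24.8108] v=[-1.0133 4.8910 -2.6318 -1.2461]
Step 8: x=[7.4579 14.5018 17.6667 24.3734] v=[-0.7389 2.7653 0.1604 -2.1871]
Max displacement = 2.5018

Answer: 2.5018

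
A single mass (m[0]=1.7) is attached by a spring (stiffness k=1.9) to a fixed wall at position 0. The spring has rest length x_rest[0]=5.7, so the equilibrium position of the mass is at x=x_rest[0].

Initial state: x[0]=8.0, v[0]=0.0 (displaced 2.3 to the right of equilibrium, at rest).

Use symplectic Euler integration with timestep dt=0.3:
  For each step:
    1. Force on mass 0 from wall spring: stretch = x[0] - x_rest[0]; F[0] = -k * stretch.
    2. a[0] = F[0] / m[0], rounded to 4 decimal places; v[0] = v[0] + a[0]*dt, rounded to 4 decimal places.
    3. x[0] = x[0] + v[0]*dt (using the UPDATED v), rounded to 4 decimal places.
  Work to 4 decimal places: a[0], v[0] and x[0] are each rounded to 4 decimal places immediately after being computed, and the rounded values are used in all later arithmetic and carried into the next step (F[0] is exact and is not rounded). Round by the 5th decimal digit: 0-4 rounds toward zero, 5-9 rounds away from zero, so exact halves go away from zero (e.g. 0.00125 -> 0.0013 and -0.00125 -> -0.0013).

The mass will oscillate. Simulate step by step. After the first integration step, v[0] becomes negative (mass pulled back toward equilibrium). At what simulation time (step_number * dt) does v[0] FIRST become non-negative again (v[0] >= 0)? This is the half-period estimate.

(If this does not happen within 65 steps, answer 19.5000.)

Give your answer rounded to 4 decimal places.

Step 0: x=[8.0000] v=[0.0000]
Step 1: x=[7.7686] v=[-0.7712]
Step 2: x=[7.3292] v=[-1.4648]
Step 3: x=[6.7259] v=[-2.0111]
Step 4: x=[6.0194] v=[-2.3551]
Step 5: x=[5.2807] v=[-2.4622]
Step 6: x=[4.5842] v=[-2.3216]
Step 7: x=[4.0000] v=[-1.9475]
Step 8: x=[3.5868] v=[-1.3775]
Step 9: x=[3.3861] v=[-0.6690]
Step 10: x=[3.4181] v=[0.1068]
First v>=0 after going negative at step 10, time=3.0000

Answer: 3.0000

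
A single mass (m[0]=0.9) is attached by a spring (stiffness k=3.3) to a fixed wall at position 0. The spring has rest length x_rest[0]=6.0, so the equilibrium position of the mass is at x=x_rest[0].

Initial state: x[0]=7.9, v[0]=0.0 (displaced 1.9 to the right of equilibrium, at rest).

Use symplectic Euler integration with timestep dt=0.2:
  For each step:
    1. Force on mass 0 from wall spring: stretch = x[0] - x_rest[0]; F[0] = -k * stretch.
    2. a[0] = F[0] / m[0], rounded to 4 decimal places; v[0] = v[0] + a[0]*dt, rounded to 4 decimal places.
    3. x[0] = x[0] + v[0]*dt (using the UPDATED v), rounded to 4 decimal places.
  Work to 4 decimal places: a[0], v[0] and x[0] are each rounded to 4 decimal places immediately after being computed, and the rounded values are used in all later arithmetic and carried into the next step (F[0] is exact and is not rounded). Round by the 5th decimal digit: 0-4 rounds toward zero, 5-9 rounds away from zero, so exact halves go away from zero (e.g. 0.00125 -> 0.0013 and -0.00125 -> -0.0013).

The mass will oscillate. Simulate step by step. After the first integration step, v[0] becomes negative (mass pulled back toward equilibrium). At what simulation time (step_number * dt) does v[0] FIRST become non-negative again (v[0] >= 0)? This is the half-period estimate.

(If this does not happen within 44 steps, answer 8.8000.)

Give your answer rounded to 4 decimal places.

Step 0: x=[7.9000] v=[0.0000]
Step 1: x=[7.6213] v=[-1.3933]
Step 2: x=[7.1048] v=[-2.5823]
Step 3: x=[6.4263] v=[-3.3925]
Step 4: x=[5.6853] v=[-3.7051]
Step 5: x=[4.9904] v=[-3.4743]
Step 6: x=[4.4436] v=[-2.7339]
Step 7: x=[4.1251] v=[-1.5925]
Step 8: x=[4.0816] v=[-0.2176]
Step 9: x=[4.3194] v=[1.1892]
First v>=0 after going negative at step 9, time=1.8000

Answer: 1.8000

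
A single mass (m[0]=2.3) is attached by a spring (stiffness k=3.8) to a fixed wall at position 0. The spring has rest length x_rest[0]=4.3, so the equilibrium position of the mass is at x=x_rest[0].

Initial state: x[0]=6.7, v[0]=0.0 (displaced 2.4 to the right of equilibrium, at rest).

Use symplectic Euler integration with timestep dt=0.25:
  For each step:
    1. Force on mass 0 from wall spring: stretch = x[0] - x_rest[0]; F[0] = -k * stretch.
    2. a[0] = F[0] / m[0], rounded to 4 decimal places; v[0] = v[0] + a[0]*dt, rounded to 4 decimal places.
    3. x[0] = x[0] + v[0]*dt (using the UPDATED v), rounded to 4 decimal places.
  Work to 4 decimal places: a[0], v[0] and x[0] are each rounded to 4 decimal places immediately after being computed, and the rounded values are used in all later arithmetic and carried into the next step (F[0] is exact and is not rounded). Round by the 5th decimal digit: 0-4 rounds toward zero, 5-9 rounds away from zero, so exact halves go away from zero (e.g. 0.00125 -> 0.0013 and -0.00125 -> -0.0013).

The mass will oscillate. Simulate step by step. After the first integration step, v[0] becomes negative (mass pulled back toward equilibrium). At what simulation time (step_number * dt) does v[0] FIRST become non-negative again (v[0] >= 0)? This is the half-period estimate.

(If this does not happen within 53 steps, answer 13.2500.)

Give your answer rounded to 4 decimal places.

Step 0: x=[6.7000] v=[0.0000]
Step 1: x=[6.4522] v=[-0.9913]
Step 2: x=[5.9821] v=[-1.8803]
Step 3: x=[5.3383] v=[-2.5751]
Step 4: x=[4.5873] v=[-3.0040]
Step 5: x=[3.8066] v=[-3.1227]
Step 6: x=[3.0769] v=[-2.9189]
Step 7: x=[2.4735] v=[-2.4137]
Step 8: x=[2.0587] v=[-1.6593]
Step 9: x=[1.8753] v=[-0.7336]
Step 10: x=[1.9423] v=[0.2679]
First v>=0 after going negative at step 10, time=2.5000

Answer: 2.5000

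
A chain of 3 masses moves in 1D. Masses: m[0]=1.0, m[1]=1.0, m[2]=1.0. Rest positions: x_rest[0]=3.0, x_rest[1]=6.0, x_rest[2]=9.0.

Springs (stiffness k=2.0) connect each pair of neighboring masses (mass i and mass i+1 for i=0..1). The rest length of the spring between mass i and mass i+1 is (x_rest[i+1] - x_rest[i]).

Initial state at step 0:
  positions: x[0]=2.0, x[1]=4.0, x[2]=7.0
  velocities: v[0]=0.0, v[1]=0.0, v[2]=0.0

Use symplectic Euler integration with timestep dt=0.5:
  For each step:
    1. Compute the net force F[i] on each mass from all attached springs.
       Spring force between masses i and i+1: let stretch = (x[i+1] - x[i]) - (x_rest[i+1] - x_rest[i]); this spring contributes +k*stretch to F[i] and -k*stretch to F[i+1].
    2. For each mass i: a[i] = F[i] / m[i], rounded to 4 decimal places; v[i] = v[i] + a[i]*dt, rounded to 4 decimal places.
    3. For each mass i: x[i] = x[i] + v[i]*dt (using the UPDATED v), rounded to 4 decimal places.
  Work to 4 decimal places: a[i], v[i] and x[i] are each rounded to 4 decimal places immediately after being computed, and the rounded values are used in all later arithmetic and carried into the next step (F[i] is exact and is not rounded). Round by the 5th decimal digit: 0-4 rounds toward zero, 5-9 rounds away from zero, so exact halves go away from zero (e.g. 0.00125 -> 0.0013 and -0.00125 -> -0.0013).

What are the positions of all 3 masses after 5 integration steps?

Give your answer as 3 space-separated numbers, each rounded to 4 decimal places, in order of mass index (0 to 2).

Step 0: x=[2.0000 4.0000 7.0000] v=[0.0000 0.0000 0.0000]
Step 1: x=[1.5000 4.5000 7.0000] v=[-1.0000 1.0000 0.0000]
Step 2: x=[1.0000 4.7500 7.2500] v=[-1.0000 0.5000 0.5000]
Step 3: x=[0.8750 4.3750 7.7500] v=[-0.2500 -0.7500 1.0000]
Step 4: x=[1.0000 3.9375 8.0625] v=[0.2500 -0.8750 0.6250]
Step 5: x=[1.0938 4.0938 7.8125] v=[0.1875 0.3125 -0.5000]

Answer: 1.0938 4.0938 7.8125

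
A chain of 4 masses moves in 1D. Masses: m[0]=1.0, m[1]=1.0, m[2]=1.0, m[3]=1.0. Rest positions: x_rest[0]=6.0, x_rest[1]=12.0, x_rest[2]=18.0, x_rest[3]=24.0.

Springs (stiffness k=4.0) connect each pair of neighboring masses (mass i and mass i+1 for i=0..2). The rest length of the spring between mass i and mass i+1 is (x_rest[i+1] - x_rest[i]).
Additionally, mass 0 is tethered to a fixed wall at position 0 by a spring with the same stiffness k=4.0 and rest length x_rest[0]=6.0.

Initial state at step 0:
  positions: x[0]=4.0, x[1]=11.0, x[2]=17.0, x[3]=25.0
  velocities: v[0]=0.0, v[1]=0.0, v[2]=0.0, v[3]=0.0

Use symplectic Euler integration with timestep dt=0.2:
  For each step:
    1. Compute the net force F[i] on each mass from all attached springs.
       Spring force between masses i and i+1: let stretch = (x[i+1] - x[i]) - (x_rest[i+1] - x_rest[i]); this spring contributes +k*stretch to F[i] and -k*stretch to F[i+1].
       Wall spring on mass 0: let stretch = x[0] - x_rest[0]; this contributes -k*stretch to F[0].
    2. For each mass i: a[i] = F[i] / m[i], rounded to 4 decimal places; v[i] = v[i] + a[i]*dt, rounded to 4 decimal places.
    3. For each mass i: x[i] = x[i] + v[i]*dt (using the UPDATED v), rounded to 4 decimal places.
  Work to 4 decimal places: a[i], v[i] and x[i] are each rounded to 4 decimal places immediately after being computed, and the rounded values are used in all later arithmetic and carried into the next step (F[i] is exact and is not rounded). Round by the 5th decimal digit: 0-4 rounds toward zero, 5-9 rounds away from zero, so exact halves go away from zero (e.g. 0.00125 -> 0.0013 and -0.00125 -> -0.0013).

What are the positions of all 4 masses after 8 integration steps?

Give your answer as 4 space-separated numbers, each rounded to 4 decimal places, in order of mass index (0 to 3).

Step 0: x=[4.0000 11.0000 17.0000 25.0000] v=[0.0000 0.0000 0.0000 0.0000]
Step 1: x=[4.4800 10.8400 17.3200 24.6800] v=[2.4000 -0.8000 1.6000 -1.6000]
Step 2: x=[5.2608 10.6992 17.7808 24.1424] v=[3.9040 -0.7040 2.3040 -2.6880]
Step 3: x=[6.0700 10.8213 18.1264 23.5469] v=[4.0461 0.6106 1.7280 -2.9773]
Step 4: x=[6.6682 11.3520 18.1705 23.0442] v=[2.9911 2.6536 0.2203 -2.5137]
Step 5: x=[6.9489 12.2243 17.9034 22.7217] v=[1.4036 4.3614 -1.3355 -1.6127]
Step 6: x=[6.9619 13.1612 17.4986 22.5882] v=[0.0648 4.6844 -2.0241 -0.6673]
Step 7: x=[6.8528 13.8002 17.2141 22.6004] v=[-0.5453 3.1949 -1.4223 0.0610]
Step 8: x=[6.7589 13.8738 17.2452 22.7108] v=[-0.4696 0.3681 0.1556 0.5520]

Answer: 6.7589 13.8738 17.2452 22.7108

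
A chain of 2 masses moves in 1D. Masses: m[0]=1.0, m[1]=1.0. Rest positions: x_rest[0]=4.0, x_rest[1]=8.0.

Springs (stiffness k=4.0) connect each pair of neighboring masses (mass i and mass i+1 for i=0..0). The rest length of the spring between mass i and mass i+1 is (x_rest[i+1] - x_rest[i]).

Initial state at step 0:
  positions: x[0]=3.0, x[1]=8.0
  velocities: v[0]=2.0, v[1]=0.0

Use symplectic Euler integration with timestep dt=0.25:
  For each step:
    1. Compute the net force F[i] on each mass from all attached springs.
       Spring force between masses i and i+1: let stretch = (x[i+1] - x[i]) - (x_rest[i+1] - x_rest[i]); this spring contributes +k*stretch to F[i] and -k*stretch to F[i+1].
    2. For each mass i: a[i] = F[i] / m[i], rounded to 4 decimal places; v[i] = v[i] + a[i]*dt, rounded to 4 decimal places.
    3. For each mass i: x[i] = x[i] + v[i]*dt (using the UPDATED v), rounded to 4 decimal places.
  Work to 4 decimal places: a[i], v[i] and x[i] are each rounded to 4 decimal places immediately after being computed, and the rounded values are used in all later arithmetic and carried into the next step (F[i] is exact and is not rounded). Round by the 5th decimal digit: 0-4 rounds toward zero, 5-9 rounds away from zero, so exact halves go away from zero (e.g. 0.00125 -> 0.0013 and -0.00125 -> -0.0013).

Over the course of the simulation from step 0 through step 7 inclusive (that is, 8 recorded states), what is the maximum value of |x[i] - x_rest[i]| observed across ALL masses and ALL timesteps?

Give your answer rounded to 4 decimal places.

Step 0: x=[3.0000 8.0000] v=[2.0000 0.0000]
Step 1: x=[3.7500 7.7500] v=[3.0000 -1.0000]
Step 2: x=[4.5000 7.5000] v=[3.0000 -1.0000]
Step 3: x=[5.0000 7.5000] v=[2.0000 0.0000]
Step 4: x=[5.1250 7.8750] v=[0.5000 1.5000]
Step 5: x=[4.9375 8.5625] v=[-0.7500 2.7500]
Step 6: x=[4.6563 9.3438] v=[-1.1250 3.1250]
Step 7: x=[4.5469 9.9532] v=[-0.4375 2.4375]
Max displacement = 1.9532

Answer: 1.9532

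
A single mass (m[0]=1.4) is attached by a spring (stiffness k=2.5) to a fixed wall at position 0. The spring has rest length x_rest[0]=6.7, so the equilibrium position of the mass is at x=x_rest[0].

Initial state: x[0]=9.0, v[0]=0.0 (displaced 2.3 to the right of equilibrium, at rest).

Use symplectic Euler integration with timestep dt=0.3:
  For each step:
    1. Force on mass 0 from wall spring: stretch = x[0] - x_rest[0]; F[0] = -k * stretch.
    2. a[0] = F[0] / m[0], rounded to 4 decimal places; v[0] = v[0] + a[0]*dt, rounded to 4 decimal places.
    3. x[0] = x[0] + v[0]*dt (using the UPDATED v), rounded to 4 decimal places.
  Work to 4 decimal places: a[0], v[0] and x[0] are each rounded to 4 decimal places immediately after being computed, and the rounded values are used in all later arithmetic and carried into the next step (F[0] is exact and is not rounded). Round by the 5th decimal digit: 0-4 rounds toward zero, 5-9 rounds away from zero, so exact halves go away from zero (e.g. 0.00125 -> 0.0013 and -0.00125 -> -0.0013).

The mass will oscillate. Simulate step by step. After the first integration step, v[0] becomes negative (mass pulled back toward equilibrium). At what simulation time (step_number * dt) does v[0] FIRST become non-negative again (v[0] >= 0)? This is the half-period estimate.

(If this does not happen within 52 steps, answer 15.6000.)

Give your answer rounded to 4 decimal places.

Step 0: x=[9.0000] v=[0.0000]
Step 1: x=[8.6304] v=[-1.2321]
Step 2: x=[7.9505] v=[-2.2662]
Step 3: x=[7.0697] v=[-2.9361]
Step 4: x=[6.1294] v=[-3.1342]
Step 5: x=[5.2809] v=[-2.8285]
Step 6: x=[4.6604] v=[-2.0683]
Step 7: x=[4.3677] v=[-0.9757]
Step 8: x=[4.4498] v=[0.2737]
First v>=0 after going negative at step 8, time=2.4000

Answer: 2.4000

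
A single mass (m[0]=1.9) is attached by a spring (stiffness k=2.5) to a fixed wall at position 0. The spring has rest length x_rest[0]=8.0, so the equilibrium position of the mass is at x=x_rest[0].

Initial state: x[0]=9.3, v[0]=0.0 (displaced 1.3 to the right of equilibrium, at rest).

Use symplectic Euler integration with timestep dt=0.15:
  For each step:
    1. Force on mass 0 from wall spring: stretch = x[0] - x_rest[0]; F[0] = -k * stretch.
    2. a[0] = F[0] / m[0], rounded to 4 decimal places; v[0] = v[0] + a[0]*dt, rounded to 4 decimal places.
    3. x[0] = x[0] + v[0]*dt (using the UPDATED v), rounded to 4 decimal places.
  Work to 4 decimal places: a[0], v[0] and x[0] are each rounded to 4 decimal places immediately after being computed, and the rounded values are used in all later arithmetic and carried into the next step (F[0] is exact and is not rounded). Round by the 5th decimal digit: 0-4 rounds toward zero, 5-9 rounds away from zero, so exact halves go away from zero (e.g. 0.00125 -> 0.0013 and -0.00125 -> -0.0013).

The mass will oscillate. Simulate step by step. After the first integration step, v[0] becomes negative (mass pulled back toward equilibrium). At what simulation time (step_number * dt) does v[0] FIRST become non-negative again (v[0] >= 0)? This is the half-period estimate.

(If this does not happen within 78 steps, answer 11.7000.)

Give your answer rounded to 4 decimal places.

Step 0: x=[9.3000] v=[0.0000]
Step 1: x=[9.2615] v=[-0.2566]
Step 2: x=[9.1857] v=[-0.5056]
Step 3: x=[9.0748] v=[-0.7396]
Step 4: x=[8.9320] v=[-0.9517]
Step 5: x=[8.7617] v=[-1.1356]
Step 6: x=[8.5688] v=[-1.2859]
Step 7: x=[8.3591] v=[-1.3982]
Step 8: x=[8.1387] v=[-1.4691]
Step 9: x=[7.9142] v=[-1.4965]
Step 10: x=[7.6923] v=[-1.4796]
Step 11: x=[7.4795] v=[-1.4189]
Step 12: x=[7.2821] v=[-1.3162]
Step 13: x=[7.1059] v=[-1.1745]
Step 14: x=[6.9562] v=[-0.9980]
Step 15: x=[6.8374] v=[-0.7920]
Step 16: x=[6.7530] v=[-0.5625]
Step 17: x=[6.7055] v=[-0.3164]
Step 18: x=[6.6964] v=[-0.0609]
Step 19: x=[6.7259] v=[0.1964]
First v>=0 after going negative at step 19, time=2.8500

Answer: 2.8500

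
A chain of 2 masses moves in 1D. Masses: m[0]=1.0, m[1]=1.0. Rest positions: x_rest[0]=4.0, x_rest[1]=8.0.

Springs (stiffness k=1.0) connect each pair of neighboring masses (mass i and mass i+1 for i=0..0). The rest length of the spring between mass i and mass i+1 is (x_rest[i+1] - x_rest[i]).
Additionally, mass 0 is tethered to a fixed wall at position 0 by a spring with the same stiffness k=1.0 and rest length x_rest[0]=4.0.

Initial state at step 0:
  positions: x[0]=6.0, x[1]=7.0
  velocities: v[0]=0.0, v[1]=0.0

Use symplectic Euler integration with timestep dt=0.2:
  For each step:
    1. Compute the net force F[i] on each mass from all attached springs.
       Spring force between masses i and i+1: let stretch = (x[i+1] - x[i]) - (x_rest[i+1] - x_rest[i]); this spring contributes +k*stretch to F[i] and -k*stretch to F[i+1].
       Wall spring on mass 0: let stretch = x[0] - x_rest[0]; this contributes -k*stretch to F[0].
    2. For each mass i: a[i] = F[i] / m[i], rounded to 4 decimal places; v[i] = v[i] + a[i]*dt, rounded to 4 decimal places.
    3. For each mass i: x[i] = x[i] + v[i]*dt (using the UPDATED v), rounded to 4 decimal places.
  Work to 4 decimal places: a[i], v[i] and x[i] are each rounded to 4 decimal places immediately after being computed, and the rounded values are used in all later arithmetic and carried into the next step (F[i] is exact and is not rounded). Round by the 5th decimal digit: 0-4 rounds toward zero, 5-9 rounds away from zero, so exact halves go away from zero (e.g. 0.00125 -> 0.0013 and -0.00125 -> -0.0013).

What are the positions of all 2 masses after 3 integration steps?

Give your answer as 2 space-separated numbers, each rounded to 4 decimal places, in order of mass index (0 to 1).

Answer: 4.9018 7.6573

Derivation:
Step 0: x=[6.0000 7.0000] v=[0.0000 0.0000]
Step 1: x=[5.8000 7.1200] v=[-1.0000 0.6000]
Step 2: x=[5.4208 7.3472] v=[-1.8960 1.1360]
Step 3: x=[4.9018 7.6573] v=[-2.5949 1.5507]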